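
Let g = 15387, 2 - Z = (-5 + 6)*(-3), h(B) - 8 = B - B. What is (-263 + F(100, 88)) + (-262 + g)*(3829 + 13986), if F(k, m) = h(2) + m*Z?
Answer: 269452060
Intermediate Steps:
h(B) = 8 (h(B) = 8 + (B - B) = 8 + 0 = 8)
Z = 5 (Z = 2 - (-5 + 6)*(-3) = 2 - (-3) = 2 - 1*(-3) = 2 + 3 = 5)
F(k, m) = 8 + 5*m (F(k, m) = 8 + m*5 = 8 + 5*m)
(-263 + F(100, 88)) + (-262 + g)*(3829 + 13986) = (-263 + (8 + 5*88)) + (-262 + 15387)*(3829 + 13986) = (-263 + (8 + 440)) + 15125*17815 = (-263 + 448) + 269451875 = 185 + 269451875 = 269452060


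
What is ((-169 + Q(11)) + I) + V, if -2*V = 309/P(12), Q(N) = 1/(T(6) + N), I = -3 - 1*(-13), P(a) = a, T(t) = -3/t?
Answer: -28859/168 ≈ -171.78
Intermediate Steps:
I = 10 (I = -3 + 13 = 10)
Q(N) = 1/(-1/2 + N) (Q(N) = 1/(-3/6 + N) = 1/(-3*1/6 + N) = 1/(-1/2 + N))
V = -103/8 (V = -309/(2*12) = -1/2*103/4 = -103/8 ≈ -12.875)
((-169 + Q(11)) + I) + V = ((-169 + 2/(-1 + 2*11)) + 10) - 103/8 = ((-169 + 2/(-1 + 22)) + 10) - 103/8 = ((-169 + 2/21) + 10) - 103/8 = (-3547/21 + 10) - 103/8 = -3337/21 - 103/8 = -28859/168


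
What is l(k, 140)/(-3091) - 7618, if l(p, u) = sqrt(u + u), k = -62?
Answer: -7618 - 2*sqrt(70)/3091 ≈ -7618.0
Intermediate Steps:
l(p, u) = sqrt(2)*sqrt(u) (l(p, u) = sqrt(2*u) = sqrt(2)*sqrt(u))
l(k, 140)/(-3091) - 7618 = (sqrt(2)*sqrt(140))/(-3091) - 7618 = (sqrt(2)*(2*sqrt(35)))*(-1/3091) - 7618 = (2*sqrt(70))*(-1/3091) - 7618 = -2*sqrt(70)/3091 - 7618 = -7618 - 2*sqrt(70)/3091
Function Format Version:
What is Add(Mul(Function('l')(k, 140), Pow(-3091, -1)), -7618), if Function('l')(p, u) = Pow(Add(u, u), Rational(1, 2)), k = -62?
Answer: Add(-7618, Mul(Rational(-2, 3091), Pow(70, Rational(1, 2)))) ≈ -7618.0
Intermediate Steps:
Function('l')(p, u) = Mul(Pow(2, Rational(1, 2)), Pow(u, Rational(1, 2))) (Function('l')(p, u) = Pow(Mul(2, u), Rational(1, 2)) = Mul(Pow(2, Rational(1, 2)), Pow(u, Rational(1, 2))))
Add(Mul(Function('l')(k, 140), Pow(-3091, -1)), -7618) = Add(Mul(Mul(Pow(2, Rational(1, 2)), Pow(140, Rational(1, 2))), Pow(-3091, -1)), -7618) = Add(Mul(Mul(Pow(2, Rational(1, 2)), Mul(2, Pow(35, Rational(1, 2)))), Rational(-1, 3091)), -7618) = Add(Mul(Mul(2, Pow(70, Rational(1, 2))), Rational(-1, 3091)), -7618) = Add(Mul(Rational(-2, 3091), Pow(70, Rational(1, 2))), -7618) = Add(-7618, Mul(Rational(-2, 3091), Pow(70, Rational(1, 2))))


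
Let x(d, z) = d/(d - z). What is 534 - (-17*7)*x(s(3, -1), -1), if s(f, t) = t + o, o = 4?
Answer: 2493/4 ≈ 623.25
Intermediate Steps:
s(f, t) = 4 + t (s(f, t) = t + 4 = 4 + t)
534 - (-17*7)*x(s(3, -1), -1) = 534 - (-17*7)*(4 - 1)/((4 - 1) - 1*(-1)) = 534 - (-119)*3/(3 + 1) = 534 - (-119)*3/4 = 534 - 1*(-357/4) = 534 + 357/4 = 2493/4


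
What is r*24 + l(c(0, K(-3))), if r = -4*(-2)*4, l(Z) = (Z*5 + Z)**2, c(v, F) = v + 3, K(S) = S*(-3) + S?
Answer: 1092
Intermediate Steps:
K(S) = -2*S (K(S) = -3*S + S = -2*S)
c(v, F) = 3 + v
l(Z) = 36*Z**2 (l(Z) = (5*Z + Z)**2 = (6*Z)**2 = 36*Z**2)
r = 32 (r = 8*4 = 32)
r*24 + l(c(0, K(-3))) = 32*24 + 36*(3 + 0)**2 = 768 + 36*3**2 = 768 + 36*9 = 768 + 324 = 1092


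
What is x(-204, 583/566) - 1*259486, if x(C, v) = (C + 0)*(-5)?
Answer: -258466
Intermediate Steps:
x(C, v) = -5*C (x(C, v) = C*(-5) = -5*C)
x(-204, 583/566) - 1*259486 = -5*(-204) - 1*259486 = 1020 - 259486 = -258466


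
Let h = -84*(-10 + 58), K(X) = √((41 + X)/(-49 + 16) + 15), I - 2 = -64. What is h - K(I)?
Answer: -4032 - 2*√473/11 ≈ -4036.0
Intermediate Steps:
I = -62 (I = 2 - 64 = -62)
K(X) = √(454/33 - X/33) (K(X) = √((41 + X)/(-33) + 15) = √((41 + X)*(-1/33) + 15) = √((-41/33 - X/33) + 15) = √(454/33 - X/33))
h = -4032 (h = -84*48 = -4032)
h - K(I) = -4032 - √(14982 - 33*(-62))/33 = -4032 - √(14982 + 2046)/33 = -4032 - √17028/33 = -4032 - 6*√473/33 = -4032 - 2*√473/11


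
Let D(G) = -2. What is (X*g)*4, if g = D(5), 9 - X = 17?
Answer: 64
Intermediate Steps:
X = -8 (X = 9 - 1*17 = 9 - 17 = -8)
g = -2
(X*g)*4 = -8*(-2)*4 = 16*4 = 64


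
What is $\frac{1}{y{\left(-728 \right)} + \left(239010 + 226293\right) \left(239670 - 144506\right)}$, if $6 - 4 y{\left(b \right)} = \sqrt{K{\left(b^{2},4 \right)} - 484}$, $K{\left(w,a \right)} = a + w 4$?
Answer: $\frac{177120378774}{7842907144261306905905} + \frac{4 \sqrt{132466}}{7842907144261306905905} \approx 2.2584 \cdot 10^{-11}$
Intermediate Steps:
$K{\left(w,a \right)} = a + 4 w$
$y{\left(b \right)} = \frac{3}{2} - \frac{\sqrt{-480 + 4 b^{2}}}{4}$ ($y{\left(b \right)} = \frac{3}{2} - \frac{\sqrt{\left(4 + 4 b^{2}\right) - 484}}{4} = \frac{3}{2} - \frac{\sqrt{-480 + 4 b^{2}}}{4}$)
$\frac{1}{y{\left(-728 \right)} + \left(239010 + 226293\right) \left(239670 - 144506\right)} = \frac{1}{\left(\frac{3}{2} - \frac{\sqrt{-120 + \left(-728\right)^{2}}}{2}\right) + \left(239010 + 226293\right) \left(239670 - 144506\right)} = \frac{1}{\left(\frac{3}{2} - \frac{\sqrt{-120 + 529984}}{2}\right) + 465303 \cdot 95164} = \frac{1}{\left(\frac{3}{2} - \frac{\sqrt{529864}}{2}\right) + 44280094692} = \frac{1}{\left(\frac{3}{2} - \frac{2 \sqrt{132466}}{2}\right) + 44280094692} = \frac{1}{\left(\frac{3}{2} - \sqrt{132466}\right) + 44280094692} = \frac{1}{\frac{88560189387}{2} - \sqrt{132466}}$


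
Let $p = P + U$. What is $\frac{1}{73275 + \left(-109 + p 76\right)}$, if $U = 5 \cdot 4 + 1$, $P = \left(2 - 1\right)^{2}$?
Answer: $\frac{1}{74838} \approx 1.3362 \cdot 10^{-5}$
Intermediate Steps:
$P = 1$ ($P = 1^{2} = 1$)
$U = 21$ ($U = 20 + 1 = 21$)
$p = 22$ ($p = 1 + 21 = 22$)
$\frac{1}{73275 + \left(-109 + p 76\right)} = \frac{1}{73275 + \left(-109 + 22 \cdot 76\right)} = \frac{1}{73275 + \left(-109 + 1672\right)} = \frac{1}{73275 + 1563} = \frac{1}{74838}$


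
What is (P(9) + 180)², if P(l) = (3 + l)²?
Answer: 104976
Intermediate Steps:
(P(9) + 180)² = ((3 + 9)² + 180)² = (12² + 180)² = (144 + 180)² = 324² = 104976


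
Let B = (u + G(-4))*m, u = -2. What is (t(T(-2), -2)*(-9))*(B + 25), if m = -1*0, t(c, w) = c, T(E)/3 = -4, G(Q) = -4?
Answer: 2700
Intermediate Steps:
T(E) = -12 (T(E) = 3*(-4) = -12)
m = 0
B = 0 (B = (-2 - 4)*0 = -6*0 = 0)
(t(T(-2), -2)*(-9))*(B + 25) = (-12*(-9))*(0 + 25) = 108*25 = 2700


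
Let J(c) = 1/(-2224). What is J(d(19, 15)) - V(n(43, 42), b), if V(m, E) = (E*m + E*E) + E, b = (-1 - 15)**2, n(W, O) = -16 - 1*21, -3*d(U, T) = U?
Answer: -125255681/2224 ≈ -56320.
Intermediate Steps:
d(U, T) = -U/3
n(W, O) = -37 (n(W, O) = -16 - 21 = -37)
b = 256 (b = (-16)**2 = 256)
V(m, E) = E + E**2 + E*m (V(m, E) = (E*m + E**2) + E = (E**2 + E*m) + E = E + E**2 + E*m)
J(c) = -1/2224
J(d(19, 15)) - V(n(43, 42), b) = -1/2224 - 256*(1 + 256 - 37) = -1/2224 - 256*220 = -1/2224 - 1*56320 = -1/2224 - 56320 = -125255681/2224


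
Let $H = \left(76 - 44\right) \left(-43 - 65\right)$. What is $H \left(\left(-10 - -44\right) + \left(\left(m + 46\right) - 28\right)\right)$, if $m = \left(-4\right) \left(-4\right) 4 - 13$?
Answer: $-355968$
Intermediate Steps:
$m = 51$ ($m = 16 \cdot 4 - 13 = 64 - 13 = 51$)
$H = -3456$ ($H = 32 \left(-108\right) = -3456$)
$H \left(\left(-10 - -44\right) + \left(\left(m + 46\right) - 28\right)\right) = - 3456 \left(\left(-10 - -44\right) + \left(\left(51 + 46\right) - 28\right)\right) = - 3456 \left(\left(-10 + 44\right) + \left(97 - 28\right)\right) = - 3456 \left(34 + 69\right) = \left(-3456\right) 103 = -355968$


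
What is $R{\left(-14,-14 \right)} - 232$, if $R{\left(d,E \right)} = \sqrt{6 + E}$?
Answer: $-232 + 2 i \sqrt{2} \approx -232.0 + 2.8284 i$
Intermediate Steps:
$R{\left(-14,-14 \right)} - 232 = \sqrt{6 - 14} - 232 = \sqrt{-8} - 232 = 2 i \sqrt{2} - 232 = -232 + 2 i \sqrt{2}$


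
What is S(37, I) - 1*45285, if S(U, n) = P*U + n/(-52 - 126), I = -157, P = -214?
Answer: -9469977/178 ≈ -53202.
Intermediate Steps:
S(U, n) = -214*U - n/178 (S(U, n) = -214*U + n/(-52 - 126) = -214*U + n/(-178) = -214*U - n/178)
S(37, I) - 1*45285 = (-214*37 - 1/178*(-157)) - 1*45285 = (-7918 + 157/178) - 45285 = -1409247/178 - 45285 = -9469977/178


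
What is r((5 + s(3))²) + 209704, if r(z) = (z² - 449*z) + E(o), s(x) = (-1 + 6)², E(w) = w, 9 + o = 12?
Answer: 615607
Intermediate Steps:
o = 3 (o = -9 + 12 = 3)
s(x) = 25 (s(x) = 5² = 25)
r(z) = 3 + z² - 449*z (r(z) = (z² - 449*z) + 3 = 3 + z² - 449*z)
r((5 + s(3))²) + 209704 = (3 + ((5 + 25)²)² - 449*(5 + 25)²) + 209704 = (3 + (30²)² - 449*30²) + 209704 = (3 + 900² - 449*900) + 209704 = (3 + 810000 - 404100) + 209704 = 405903 + 209704 = 615607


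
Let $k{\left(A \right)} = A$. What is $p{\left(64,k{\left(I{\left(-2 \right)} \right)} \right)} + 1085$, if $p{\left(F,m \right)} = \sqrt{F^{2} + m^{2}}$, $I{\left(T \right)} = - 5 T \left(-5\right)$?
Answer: $1085 + 2 \sqrt{1649} \approx 1166.2$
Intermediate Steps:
$I{\left(T \right)} = 25 T$
$p{\left(64,k{\left(I{\left(-2 \right)} \right)} \right)} + 1085 = \sqrt{64^{2} + \left(25 \left(-2\right)\right)^{2}} + 1085 = \sqrt{4096 + \left(-50\right)^{2}} + 1085 = \sqrt{4096 + 2500} + 1085 = \sqrt{6596} + 1085 = 2 \sqrt{1649} + 1085 = 1085 + 2 \sqrt{1649}$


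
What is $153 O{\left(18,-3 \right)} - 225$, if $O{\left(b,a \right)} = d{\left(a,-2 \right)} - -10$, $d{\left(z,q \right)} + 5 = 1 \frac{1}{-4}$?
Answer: $\frac{2007}{4} \approx 501.75$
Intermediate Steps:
$d{\left(z,q \right)} = - \frac{21}{4}$ ($d{\left(z,q \right)} = -5 + 1 \frac{1}{-4} = -5 + 1 \left(- \frac{1}{4}\right) = -5 - \frac{1}{4} = - \frac{21}{4}$)
$O{\left(b,a \right)} = \frac{19}{4}$ ($O{\left(b,a \right)} = - \frac{21}{4} - -10 = - \frac{21}{4} + 10 = \frac{19}{4}$)
$153 O{\left(18,-3 \right)} - 225 = 153 \cdot \frac{19}{4} - 225 = \frac{2907}{4} - 225 = \frac{2007}{4}$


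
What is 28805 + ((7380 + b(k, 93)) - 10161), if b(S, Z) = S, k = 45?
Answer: 26069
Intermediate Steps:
28805 + ((7380 + b(k, 93)) - 10161) = 28805 + ((7380 + 45) - 10161) = 28805 + (7425 - 10161) = 28805 - 2736 = 26069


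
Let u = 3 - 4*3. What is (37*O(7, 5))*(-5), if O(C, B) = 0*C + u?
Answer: 1665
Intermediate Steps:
u = -9 (u = 3 - 12 = -9)
O(C, B) = -9 (O(C, B) = 0*C - 9 = 0 - 9 = -9)
(37*O(7, 5))*(-5) = (37*(-9))*(-5) = -333*(-5) = 1665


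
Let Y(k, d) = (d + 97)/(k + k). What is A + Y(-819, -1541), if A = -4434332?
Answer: -3631717186/819 ≈ -4.4343e+6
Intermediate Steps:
Y(k, d) = (97 + d)/(2*k) (Y(k, d) = (97 + d)/((2*k)) = (97 + d)*(1/(2*k)) = (97 + d)/(2*k))
A + Y(-819, -1541) = -4434332 + (½)*(97 - 1541)/(-819) = -4434332 + (½)*(-1/819)*(-1444) = -4434332 + 722/819 = -3631717186/819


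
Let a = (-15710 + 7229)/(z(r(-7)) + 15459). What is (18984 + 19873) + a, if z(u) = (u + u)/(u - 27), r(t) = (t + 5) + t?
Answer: 1201402621/30919 ≈ 38856.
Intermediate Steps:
r(t) = 5 + 2*t (r(t) = (5 + t) + t = 5 + 2*t)
z(u) = 2*u/(-27 + u) (z(u) = (2*u)/(-27 + u) = 2*u/(-27 + u))
a = -16962/30919 (a = (-15710 + 7229)/(2*(5 + 2*(-7))/(-27 + (5 + 2*(-7))) + 15459) = -8481/(2*(5 - 14)/(-27 + (5 - 14)) + 15459) = -8481/(2*(-9)/(-27 - 9) + 15459) = -8481/(2*(-9)/(-36) + 15459) = -8481/(2*(-9)*(-1/36) + 15459) = -8481/(½ + 15459) = -8481/30919/2 = -8481*2/30919 = -16962/30919 ≈ -0.54859)
(18984 + 19873) + a = (18984 + 19873) - 16962/30919 = 38857 - 16962/30919 = 1201402621/30919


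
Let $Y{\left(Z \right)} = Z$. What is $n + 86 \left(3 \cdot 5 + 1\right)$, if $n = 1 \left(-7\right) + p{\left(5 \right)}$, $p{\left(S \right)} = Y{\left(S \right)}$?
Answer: $1374$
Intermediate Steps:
$p{\left(S \right)} = S$
$n = -2$ ($n = 1 \left(-7\right) + 5 = -7 + 5 = -2$)
$n + 86 \left(3 \cdot 5 + 1\right) = -2 + 86 \left(3 \cdot 5 + 1\right) = -2 + 86 \left(15 + 1\right) = -2 + 86 \cdot 16 = -2 + 1376 = 1374$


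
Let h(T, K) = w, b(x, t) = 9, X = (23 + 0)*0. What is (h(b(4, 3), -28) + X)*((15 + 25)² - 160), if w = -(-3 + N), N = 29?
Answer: -37440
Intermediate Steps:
X = 0 (X = 23*0 = 0)
w = -26 (w = -(-3 + 29) = -1*26 = -26)
h(T, K) = -26
(h(b(4, 3), -28) + X)*((15 + 25)² - 160) = (-26 + 0)*((15 + 25)² - 160) = -26*(40² - 160) = -26*(1600 - 160) = -26*1440 = -37440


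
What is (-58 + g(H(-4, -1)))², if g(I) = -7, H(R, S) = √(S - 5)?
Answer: 4225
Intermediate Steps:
H(R, S) = √(-5 + S)
(-58 + g(H(-4, -1)))² = (-58 - 7)² = (-65)² = 4225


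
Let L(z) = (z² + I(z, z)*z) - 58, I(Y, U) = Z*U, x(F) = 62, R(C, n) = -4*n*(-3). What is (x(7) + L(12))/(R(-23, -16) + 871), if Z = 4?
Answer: 724/679 ≈ 1.0663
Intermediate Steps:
R(C, n) = 12*n (R(C, n) = -(-12)*n = 12*n)
I(Y, U) = 4*U
L(z) = -58 + 5*z² (L(z) = (z² + (4*z)*z) - 58 = (z² + 4*z²) - 58 = 5*z² - 58 = -58 + 5*z²)
(x(7) + L(12))/(R(-23, -16) + 871) = (62 + (-58 + 5*12²))/(12*(-16) + 871) = (62 + (-58 + 5*144))/(-192 + 871) = (62 + (-58 + 720))/679 = (62 + 662)*(1/679) = 724*(1/679) = 724/679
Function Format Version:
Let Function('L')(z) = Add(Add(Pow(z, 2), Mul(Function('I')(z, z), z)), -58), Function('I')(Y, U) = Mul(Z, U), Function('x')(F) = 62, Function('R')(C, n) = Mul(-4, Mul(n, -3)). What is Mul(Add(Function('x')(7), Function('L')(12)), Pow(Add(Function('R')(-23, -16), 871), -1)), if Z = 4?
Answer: Rational(724, 679) ≈ 1.0663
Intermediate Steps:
Function('R')(C, n) = Mul(12, n) (Function('R')(C, n) = Mul(-4, Mul(-3, n)) = Mul(12, n))
Function('I')(Y, U) = Mul(4, U)
Function('L')(z) = Add(-58, Mul(5, Pow(z, 2))) (Function('L')(z) = Add(Add(Pow(z, 2), Mul(Mul(4, z), z)), -58) = Add(Add(Pow(z, 2), Mul(4, Pow(z, 2))), -58) = Add(Mul(5, Pow(z, 2)), -58) = Add(-58, Mul(5, Pow(z, 2))))
Mul(Add(Function('x')(7), Function('L')(12)), Pow(Add(Function('R')(-23, -16), 871), -1)) = Mul(Add(62, Add(-58, Mul(5, Pow(12, 2)))), Pow(Add(Mul(12, -16), 871), -1)) = Mul(Add(62, Add(-58, Mul(5, 144))), Pow(Add(-192, 871), -1)) = Mul(Add(62, Add(-58, 720)), Pow(679, -1)) = Mul(Add(62, 662), Rational(1, 679)) = Mul(724, Rational(1, 679)) = Rational(724, 679)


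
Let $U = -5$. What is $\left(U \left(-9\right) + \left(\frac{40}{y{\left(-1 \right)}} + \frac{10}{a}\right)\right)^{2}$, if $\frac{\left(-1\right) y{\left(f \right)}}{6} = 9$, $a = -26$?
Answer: $\frac{237160000}{123201} \approx 1925.0$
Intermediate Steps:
$y{\left(f \right)} = -54$ ($y{\left(f \right)} = \left(-6\right) 9 = -54$)
$\left(U \left(-9\right) + \left(\frac{40}{y{\left(-1 \right)}} + \frac{10}{a}\right)\right)^{2} = \left(\left(-5\right) \left(-9\right) + \left(\frac{40}{-54} + \frac{10}{-26}\right)\right)^{2} = \left(45 + \left(40 \left(- \frac{1}{54}\right) + 10 \left(- \frac{1}{26}\right)\right)\right)^{2} = \left(45 - \frac{395}{351}\right)^{2} = \left(\frac{15400}{351}\right)^{2} = \frac{237160000}{123201}$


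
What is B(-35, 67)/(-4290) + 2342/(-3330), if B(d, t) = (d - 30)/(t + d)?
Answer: -823829/1172160 ≈ -0.70283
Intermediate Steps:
B(d, t) = (-30 + d)/(d + t)
B(-35, 67)/(-4290) + 2342/(-3330) = ((-30 - 35)/(-35 + 67))/(-4290) + 2342/(-3330) = (-65/32)*(-1/4290) + 2342*(-1/3330) = ((1/32)*(-65))*(-1/4290) - 1171/1665 = -65/32*(-1/4290) - 1171/1665 = 1/2112 - 1171/1665 = -823829/1172160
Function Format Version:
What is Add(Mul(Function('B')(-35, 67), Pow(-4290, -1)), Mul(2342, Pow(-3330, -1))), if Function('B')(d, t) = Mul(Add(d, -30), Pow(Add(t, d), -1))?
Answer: Rational(-823829, 1172160) ≈ -0.70283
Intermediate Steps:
Function('B')(d, t) = Mul(Pow(Add(d, t), -1), Add(-30, d)) (Function('B')(d, t) = Mul(Add(-30, d), Pow(Add(d, t), -1)) = Mul(Pow(Add(d, t), -1), Add(-30, d)))
Add(Mul(Function('B')(-35, 67), Pow(-4290, -1)), Mul(2342, Pow(-3330, -1))) = Add(Mul(Mul(Pow(Add(-35, 67), -1), Add(-30, -35)), Pow(-4290, -1)), Mul(2342, Pow(-3330, -1))) = Add(Mul(Mul(Pow(32, -1), -65), Rational(-1, 4290)), Mul(2342, Rational(-1, 3330))) = Add(Mul(Mul(Rational(1, 32), -65), Rational(-1, 4290)), Rational(-1171, 1665)) = Add(Mul(Rational(-65, 32), Rational(-1, 4290)), Rational(-1171, 1665)) = Add(Rational(1, 2112), Rational(-1171, 1665)) = Rational(-823829, 1172160)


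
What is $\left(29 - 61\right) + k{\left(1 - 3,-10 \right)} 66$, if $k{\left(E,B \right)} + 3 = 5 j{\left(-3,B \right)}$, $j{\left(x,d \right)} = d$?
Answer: $-3530$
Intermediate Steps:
$k{\left(E,B \right)} = -3 + 5 B$
$\left(29 - 61\right) + k{\left(1 - 3,-10 \right)} 66 = \left(29 - 61\right) + \left(-3 + 5 \left(-10\right)\right) 66 = -32 + \left(-3 - 50\right) 66 = -32 - 3498 = -3530$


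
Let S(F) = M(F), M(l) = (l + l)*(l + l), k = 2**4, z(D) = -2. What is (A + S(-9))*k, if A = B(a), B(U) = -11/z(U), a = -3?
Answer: 5272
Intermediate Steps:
k = 16
M(l) = 4*l**2 (M(l) = (2*l)*(2*l) = 4*l**2)
S(F) = 4*F**2
B(U) = 11/2 (B(U) = -11/(-2) = -11*(-1/2) = 11/2)
A = 11/2 ≈ 5.5000
(A + S(-9))*k = (11/2 + 4*(-9)**2)*16 = (11/2 + 4*81)*16 = (11/2 + 324)*16 = (659/2)*16 = 5272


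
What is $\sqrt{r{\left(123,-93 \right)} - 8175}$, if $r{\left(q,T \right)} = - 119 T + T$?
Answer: $3 \sqrt{311} \approx 52.906$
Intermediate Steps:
$r{\left(q,T \right)} = - 118 T$
$\sqrt{r{\left(123,-93 \right)} - 8175} = \sqrt{\left(-118\right) \left(-93\right) - 8175} = \sqrt{10974 - 8175} = \sqrt{2799} = 3 \sqrt{311}$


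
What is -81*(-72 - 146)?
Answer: 17658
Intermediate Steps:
-81*(-72 - 146) = -81*(-218) = 17658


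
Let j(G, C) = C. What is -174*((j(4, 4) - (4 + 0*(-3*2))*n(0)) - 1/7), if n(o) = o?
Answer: -4698/7 ≈ -671.14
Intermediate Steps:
-174*((j(4, 4) - (4 + 0*(-3*2))*n(0)) - 1/7) = -174*((4 - (4 + 0*(-3*2))*0) - 1/7) = -174*((4 - (4 + 0*(-6))*0) - 1*⅐) = -174*((4 - (4 + 0)*0) - ⅐) = -174*((4 - 4*0) - ⅐) = -174*((4 - 1*0) - ⅐) = -174*((4 + 0) - ⅐) = -174*(4 - ⅐) = -174*27/7 = -4698/7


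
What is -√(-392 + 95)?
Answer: -3*I*√33 ≈ -17.234*I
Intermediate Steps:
-√(-392 + 95) = -√(-297) = -3*I*√33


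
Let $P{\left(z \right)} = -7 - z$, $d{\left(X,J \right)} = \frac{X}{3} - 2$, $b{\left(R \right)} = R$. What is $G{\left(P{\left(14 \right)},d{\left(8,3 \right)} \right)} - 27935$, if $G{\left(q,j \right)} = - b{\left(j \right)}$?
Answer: $- \frac{83807}{3} \approx -27936.0$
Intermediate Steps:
$d{\left(X,J \right)} = -2 + \frac{X}{3}$ ($d{\left(X,J \right)} = X \frac{1}{3} - 2 = \frac{X}{3} - 2 = -2 + \frac{X}{3}$)
$G{\left(q,j \right)} = - j$
$G{\left(P{\left(14 \right)},d{\left(8,3 \right)} \right)} - 27935 = - (-2 + \frac{1}{3} \cdot 8) - 27935 = - (-2 + \frac{8}{3}) - 27935 = \left(-1\right) \frac{2}{3} - 27935 = - \frac{2}{3} - 27935 = - \frac{83807}{3}$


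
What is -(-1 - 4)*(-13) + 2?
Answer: -63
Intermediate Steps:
-(-1 - 4)*(-13) + 2 = -1*(-5)*(-13) + 2 = 5*(-13) + 2 = -65 + 2 = -63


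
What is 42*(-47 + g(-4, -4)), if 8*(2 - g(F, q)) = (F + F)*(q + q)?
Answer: -2226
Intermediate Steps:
g(F, q) = 2 - F*q/2 (g(F, q) = 2 - (F + F)*(q + q)/8 = 2 - 2*F*2*q/8 = 2 - F*q/2)
42*(-47 + g(-4, -4)) = 42*(-47 + (2 - 1/2*(-4)*(-4))) = 42*(-47 + (2 - 8)) = 42*(-47 - 6) = 42*(-53) = -2226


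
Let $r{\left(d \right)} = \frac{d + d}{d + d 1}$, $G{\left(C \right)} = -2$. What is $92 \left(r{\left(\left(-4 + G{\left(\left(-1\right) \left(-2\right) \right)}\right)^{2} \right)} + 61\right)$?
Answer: $5704$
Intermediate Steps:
$r{\left(d \right)} = 1$ ($r{\left(d \right)} = \frac{2 d}{d + d} = \frac{2 d}{2 d} = 2 d \frac{1}{2 d} = 1$)
$92 \left(r{\left(\left(-4 + G{\left(\left(-1\right) \left(-2\right) \right)}\right)^{2} \right)} + 61\right) = 92 \left(1 + 61\right) = 92 \cdot 62 = 5704$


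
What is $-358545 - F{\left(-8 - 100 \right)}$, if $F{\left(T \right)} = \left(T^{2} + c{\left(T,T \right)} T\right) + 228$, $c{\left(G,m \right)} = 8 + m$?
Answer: $-381237$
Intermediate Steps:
$F{\left(T \right)} = 228 + T^{2} + T \left(8 + T\right)$ ($F{\left(T \right)} = \left(T^{2} + \left(8 + T\right) T\right) + 228 = \left(T^{2} + T \left(8 + T\right)\right) + 228 = 228 + T^{2} + T \left(8 + T\right)$)
$-358545 - F{\left(-8 - 100 \right)} = -358545 - \left(228 + \left(-8 - 100\right)^{2} + \left(-8 - 100\right) \left(8 - 108\right)\right) = -358545 - \left(228 + \left(-108\right)^{2} - 108 \left(8 - 108\right)\right) = -358545 - \left(228 + 11664 - -10800\right) = -358545 - \left(228 + 11664 + 10800\right) = -358545 - 22692 = -381237$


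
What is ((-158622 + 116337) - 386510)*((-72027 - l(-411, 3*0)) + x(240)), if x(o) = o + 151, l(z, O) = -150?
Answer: 30652839370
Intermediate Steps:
x(o) = 151 + o
((-158622 + 116337) - 386510)*((-72027 - l(-411, 3*0)) + x(240)) = ((-158622 + 116337) - 386510)*((-72027 - 1*(-150)) + (151 + 240)) = (-42285 - 386510)*((-72027 + 150) + 391) = -428795*(-71877 + 391) = -428795*(-71486) = 30652839370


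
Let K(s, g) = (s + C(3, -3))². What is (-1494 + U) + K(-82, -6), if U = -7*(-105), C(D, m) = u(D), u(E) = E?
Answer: 5482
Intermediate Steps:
C(D, m) = D
U = 735
K(s, g) = (3 + s)² (K(s, g) = (s + 3)² = (3 + s)²)
(-1494 + U) + K(-82, -6) = (-1494 + 735) + (3 - 82)² = -759 + (-79)² = -759 + 6241 = 5482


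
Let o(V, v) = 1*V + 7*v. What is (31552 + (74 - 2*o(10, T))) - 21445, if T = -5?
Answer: 10231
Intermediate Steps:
o(V, v) = V + 7*v
(31552 + (74 - 2*o(10, T))) - 21445 = (31552 + (74 - 2*(10 + 7*(-5)))) - 21445 = (31552 + (74 - 2*(10 - 35))) - 21445 = (31552 + (74 - 2*(-25))) - 21445 = (31552 + (74 + 50)) - 21445 = (31552 + 124) - 21445 = 31676 - 21445 = 10231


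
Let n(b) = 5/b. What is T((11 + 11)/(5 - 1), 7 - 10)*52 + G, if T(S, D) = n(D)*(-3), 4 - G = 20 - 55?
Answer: 299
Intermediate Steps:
G = 39 (G = 4 - (20 - 55) = 4 - 1*(-35) = 4 + 35 = 39)
T(S, D) = -15/D (T(S, D) = (5/D)*(-3) = -15/D)
T((11 + 11)/(5 - 1), 7 - 10)*52 + G = -15/(7 - 10)*52 + 39 = -15/(-3)*52 + 39 = -15*(-⅓)*52 + 39 = 5*52 + 39 = 260 + 39 = 299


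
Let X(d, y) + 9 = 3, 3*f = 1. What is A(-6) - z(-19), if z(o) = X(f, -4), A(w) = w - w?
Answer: 6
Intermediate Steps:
f = ⅓ (f = (⅓)*1 = ⅓ ≈ 0.33333)
A(w) = 0
X(d, y) = -6 (X(d, y) = -9 + 3 = -6)
z(o) = -6
A(-6) - z(-19) = 0 - 1*(-6) = 0 + 6 = 6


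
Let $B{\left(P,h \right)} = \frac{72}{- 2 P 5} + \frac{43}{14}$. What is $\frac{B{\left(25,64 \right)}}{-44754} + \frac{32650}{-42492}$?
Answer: $- \frac{213111554461}{277329349500} \approx -0.76844$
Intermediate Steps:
$B{\left(P,h \right)} = \frac{43}{14} - \frac{36}{5 P}$ ($B{\left(P,h \right)} = \frac{72}{\left(-10\right) P} + 43 \cdot \frac{1}{14} = 72 \left(- \frac{1}{10 P}\right) + \frac{43}{14} = - \frac{36}{5 P} + \frac{43}{14} = \frac{43}{14} - \frac{36}{5 P}$)
$\frac{B{\left(25,64 \right)}}{-44754} + \frac{32650}{-42492} = \frac{\frac{1}{70} \cdot \frac{1}{25} \left(-504 + 215 \cdot 25\right)}{-44754} + \frac{32650}{-42492} = \frac{1}{70} \cdot \frac{1}{25} \left(-504 + 5375\right) \left(- \frac{1}{44754}\right) + 32650 \left(- \frac{1}{42492}\right) = \frac{1}{70} \cdot \frac{1}{25} \cdot 4871 \left(- \frac{1}{44754}\right) - \frac{16325}{21246} = \frac{4871}{1750} \left(- \frac{1}{44754}\right) - \frac{16325}{21246} = - \frac{4871}{78319500} - \frac{16325}{21246} = - \frac{213111554461}{277329349500}$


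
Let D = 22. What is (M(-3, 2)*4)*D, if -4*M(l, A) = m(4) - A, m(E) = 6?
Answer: -88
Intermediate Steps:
M(l, A) = -3/2 + A/4 (M(l, A) = -(6 - A)/4 = -3/2 + A/4)
(M(-3, 2)*4)*D = ((-3/2 + (¼)*2)*4)*22 = ((-3/2 + ½)*4)*22 = -1*4*22 = -4*22 = -88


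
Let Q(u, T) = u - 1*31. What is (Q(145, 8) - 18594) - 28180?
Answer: -46660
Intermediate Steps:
Q(u, T) = -31 + u (Q(u, T) = u - 31 = -31 + u)
(Q(145, 8) - 18594) - 28180 = ((-31 + 145) - 18594) - 28180 = (114 - 18594) - 28180 = -18480 - 28180 = -46660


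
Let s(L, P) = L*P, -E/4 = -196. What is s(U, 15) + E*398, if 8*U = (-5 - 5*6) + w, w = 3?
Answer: 311972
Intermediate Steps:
E = 784 (E = -4*(-196) = 784)
U = -4 (U = ((-5 - 5*6) + 3)/8 = ((-5 - 30) + 3)/8 = (-35 + 3)/8 = (⅛)*(-32) = -4)
s(U, 15) + E*398 = -4*15 + 784*398 = -60 + 312032 = 311972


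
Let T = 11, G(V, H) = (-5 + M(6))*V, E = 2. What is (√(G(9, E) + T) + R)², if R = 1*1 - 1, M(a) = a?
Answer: 20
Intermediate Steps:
G(V, H) = V (G(V, H) = (-5 + 6)*V = 1*V = V)
R = 0 (R = 1 - 1 = 0)
(√(G(9, E) + T) + R)² = (√(9 + 11) + 0)² = (√20 + 0)² = (2*√5 + 0)² = (2*√5)² = 20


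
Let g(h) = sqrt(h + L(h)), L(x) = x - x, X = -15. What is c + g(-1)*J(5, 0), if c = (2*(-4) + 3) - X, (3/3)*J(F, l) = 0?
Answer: 10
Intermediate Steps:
J(F, l) = 0
L(x) = 0
c = 10 (c = (2*(-4) + 3) - 1*(-15) = (-8 + 3) + 15 = -5 + 15 = 10)
g(h) = sqrt(h) (g(h) = sqrt(h + 0) = sqrt(h))
c + g(-1)*J(5, 0) = 10 + sqrt(-1)*0 = 10 + I*0 = 10 + 0 = 10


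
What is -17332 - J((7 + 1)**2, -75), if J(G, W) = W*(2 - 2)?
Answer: -17332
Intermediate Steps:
J(G, W) = 0 (J(G, W) = W*0 = 0)
-17332 - J((7 + 1)**2, -75) = -17332 - 1*0 = -17332 + 0 = -17332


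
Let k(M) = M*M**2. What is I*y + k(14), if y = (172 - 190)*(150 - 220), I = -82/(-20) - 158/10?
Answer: -11998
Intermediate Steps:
I = -117/10 (I = -82*(-1/20) - 158*1/10 = 41/10 - 79/5 = -117/10 ≈ -11.700)
y = 1260 (y = -18*(-70) = 1260)
k(M) = M**3
I*y + k(14) = -117/10*1260 + 14**3 = -14742 + 2744 = -11998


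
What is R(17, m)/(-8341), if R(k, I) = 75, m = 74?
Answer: -75/8341 ≈ -0.0089917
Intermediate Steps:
R(17, m)/(-8341) = 75/(-8341) = 75*(-1/8341) = -75/8341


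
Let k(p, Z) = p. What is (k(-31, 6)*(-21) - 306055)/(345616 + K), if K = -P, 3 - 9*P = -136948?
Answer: -2748636/2973593 ≈ -0.92435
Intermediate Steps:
P = 136951/9 (P = 1/3 - 1/9*(-136948) = 1/3 + 136948/9 = 136951/9 ≈ 15217.)
K = -136951/9 (K = -1*136951/9 = -136951/9 ≈ -15217.)
(k(-31, 6)*(-21) - 306055)/(345616 + K) = (-31*(-21) - 306055)/(345616 - 136951/9) = (651 - 306055)/(2973593/9) = -305404*9/2973593 = -2748636/2973593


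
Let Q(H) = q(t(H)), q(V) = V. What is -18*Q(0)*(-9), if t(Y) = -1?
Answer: -162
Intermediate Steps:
Q(H) = -1
-18*Q(0)*(-9) = -18*(-1)*(-9) = 18*(-9) = -162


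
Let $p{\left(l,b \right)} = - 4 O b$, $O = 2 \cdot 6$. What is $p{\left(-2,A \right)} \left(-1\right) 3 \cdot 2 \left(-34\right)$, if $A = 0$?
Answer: $0$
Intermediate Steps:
$O = 12$
$p{\left(l,b \right)} = - 48 b$ ($p{\left(l,b \right)} = \left(-4\right) 12 b = - 48 b$)
$p{\left(-2,A \right)} \left(-1\right) 3 \cdot 2 \left(-34\right) = \left(-48\right) 0 \left(-1\right) 3 \cdot 2 \left(-34\right) = 0 \left(\left(-3\right) 2\right) \left(-34\right) = 0 \left(-6\right) \left(-34\right) = 0 \left(-34\right) = 0$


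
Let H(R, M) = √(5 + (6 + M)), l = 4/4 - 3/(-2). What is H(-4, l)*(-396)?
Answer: -594*√6 ≈ -1455.0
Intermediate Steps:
l = 5/2 (l = 4*(¼) - 3*(-½) = 1 + 3/2 = 5/2 ≈ 2.5000)
H(R, M) = √(11 + M)
H(-4, l)*(-396) = √(11 + 5/2)*(-396) = √(27/2)*(-396) = (3*√6/2)*(-396) = -594*√6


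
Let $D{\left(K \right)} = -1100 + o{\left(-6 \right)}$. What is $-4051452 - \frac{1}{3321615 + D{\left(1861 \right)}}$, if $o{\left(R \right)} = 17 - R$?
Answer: $- \frac{13453000321177}{3320538} \approx -4.0515 \cdot 10^{6}$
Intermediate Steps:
$D{\left(K \right)} = -1077$ ($D{\left(K \right)} = -1100 + \left(17 - -6\right) = -1100 + \left(17 + 6\right) = -1100 + 23 = -1077$)
$-4051452 - \frac{1}{3321615 + D{\left(1861 \right)}} = -4051452 - \frac{1}{3321615 - 1077} = -4051452 - \frac{1}{3320538} = - \frac{13453000321177}{3320538}$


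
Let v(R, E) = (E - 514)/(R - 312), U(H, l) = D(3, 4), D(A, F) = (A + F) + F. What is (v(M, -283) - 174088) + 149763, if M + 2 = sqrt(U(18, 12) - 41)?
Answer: -1199413596/49313 + 797*I*sqrt(30)/98626 ≈ -24322.0 + 0.044262*I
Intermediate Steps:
D(A, F) = A + 2*F
U(H, l) = 11 (U(H, l) = 3 + 2*4 = 3 + 8 = 11)
M = -2 + I*sqrt(30) (M = -2 + sqrt(11 - 41) = -2 + sqrt(-30) = -2 + I*sqrt(30) ≈ -2.0 + 5.4772*I)
v(R, E) = (-514 + E)/(-312 + R)
(v(M, -283) - 174088) + 149763 = ((-514 - 283)/(-312 + (-2 + I*sqrt(30))) - 174088) + 149763 = (-797/(-314 + I*sqrt(30)) - 174088) + 149763 = (-174088 - 797/(-314 + I*sqrt(30))) + 149763 = -24325 - 797/(-314 + I*sqrt(30))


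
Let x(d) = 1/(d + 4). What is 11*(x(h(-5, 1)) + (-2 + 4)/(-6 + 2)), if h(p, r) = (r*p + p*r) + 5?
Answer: -33/2 ≈ -16.500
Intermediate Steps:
h(p, r) = 5 + 2*p*r (h(p, r) = (p*r + p*r) + 5 = 2*p*r + 5 = 5 + 2*p*r)
x(d) = 1/(4 + d)
11*(x(h(-5, 1)) + (-2 + 4)/(-6 + 2)) = 11*(1/(4 + (5 + 2*(-5)*1)) + (-2 + 4)/(-6 + 2)) = 11*(1/(4 + (5 - 10)) + 2/(-4)) = 11*(1/(4 - 5) + 2*(-¼)) = 11*(1/(-1) - ½) = 11*(-1 - ½) = 11*(-3/2) = -33/2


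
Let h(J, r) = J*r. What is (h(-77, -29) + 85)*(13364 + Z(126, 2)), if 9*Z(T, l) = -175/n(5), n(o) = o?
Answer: 278718638/9 ≈ 3.0969e+7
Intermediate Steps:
Z(T, l) = -35/9 (Z(T, l) = (-175/5)/9 = (-175*1/5)/9 = (1/9)*(-35) = -35/9)
(h(-77, -29) + 85)*(13364 + Z(126, 2)) = (-77*(-29) + 85)*(13364 - 35/9) = (2233 + 85)*(120241/9) = 2318*(120241/9) = 278718638/9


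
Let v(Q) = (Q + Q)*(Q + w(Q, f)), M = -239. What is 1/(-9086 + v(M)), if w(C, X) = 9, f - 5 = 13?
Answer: 1/100854 ≈ 9.9153e-6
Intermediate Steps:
f = 18 (f = 5 + 13 = 18)
v(Q) = 2*Q*(9 + Q) (v(Q) = (Q + Q)*(Q + 9) = (2*Q)*(9 + Q) = 2*Q*(9 + Q))
1/(-9086 + v(M)) = 1/(-9086 + 2*(-239)*(9 - 239)) = 1/(-9086 + 2*(-239)*(-230)) = 1/(-9086 + 109940) = 1/100854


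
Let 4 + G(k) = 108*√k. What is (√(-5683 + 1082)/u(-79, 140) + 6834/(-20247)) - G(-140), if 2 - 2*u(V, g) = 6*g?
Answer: 1454/397 - 216*I*√35 - I*√4601/419 ≈ 3.6625 - 1278.0*I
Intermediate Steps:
u(V, g) = 1 - 3*g
G(k) = -4 + 108*√k
(√(-5683 + 1082)/u(-79, 140) + 6834/(-20247)) - G(-140) = (√(-5683 + 1082)/(1 - 3*140) + 6834/(-20247)) - (-4 + 108*√(-140)) = (√(-4601)/(1 - 420) + 6834*(-1/20247)) - (-4 + 108*(2*I*√35)) = ((I*√4601)/(-419) - 134/397) - (-4 + 216*I*√35) = ((I*√4601)*(-1/419) - 134/397) + (4 - 216*I*√35) = (-I*√4601/419 - 134/397) + (4 - 216*I*√35) = (-134/397 - I*√4601/419) + (4 - 216*I*√35) = 1454/397 - 216*I*√35 - I*√4601/419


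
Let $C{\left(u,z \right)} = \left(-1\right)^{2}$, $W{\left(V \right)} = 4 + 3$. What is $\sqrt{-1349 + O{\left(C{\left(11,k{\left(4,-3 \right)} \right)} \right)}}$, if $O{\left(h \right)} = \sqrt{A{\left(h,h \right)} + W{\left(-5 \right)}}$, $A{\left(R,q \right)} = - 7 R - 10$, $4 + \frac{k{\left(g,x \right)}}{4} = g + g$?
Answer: $\sqrt{-1349 + i \sqrt{10}} \approx 0.043 + 36.729 i$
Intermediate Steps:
$W{\left(V \right)} = 7$
$k{\left(g,x \right)} = -16 + 8 g$ ($k{\left(g,x \right)} = -16 + 4 \left(g + g\right) = -16 + 4 \cdot 2 g = -16 + 8 g$)
$C{\left(u,z \right)} = 1$
$A{\left(R,q \right)} = -10 - 7 R$
$O{\left(h \right)} = \sqrt{-3 - 7 h}$ ($O{\left(h \right)} = \sqrt{\left(-10 - 7 h\right) + 7} = \sqrt{-3 - 7 h}$)
$\sqrt{-1349 + O{\left(C{\left(11,k{\left(4,-3 \right)} \right)} \right)}} = \sqrt{-1349 + \sqrt{-3 - 7}} = \sqrt{-1349 + \sqrt{-10}} = \sqrt{-1349 + i \sqrt{10}}$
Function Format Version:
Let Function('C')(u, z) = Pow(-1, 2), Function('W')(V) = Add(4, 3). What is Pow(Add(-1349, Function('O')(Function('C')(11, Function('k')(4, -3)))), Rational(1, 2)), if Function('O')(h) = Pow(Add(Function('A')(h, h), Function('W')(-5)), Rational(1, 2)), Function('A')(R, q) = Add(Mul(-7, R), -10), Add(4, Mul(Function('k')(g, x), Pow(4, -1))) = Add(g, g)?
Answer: Pow(Add(-1349, Mul(I, Pow(10, Rational(1, 2)))), Rational(1, 2)) ≈ Add(0.0430, Mul(36.729, I))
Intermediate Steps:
Function('W')(V) = 7
Function('k')(g, x) = Add(-16, Mul(8, g)) (Function('k')(g, x) = Add(-16, Mul(4, Add(g, g))) = Add(-16, Mul(4, Mul(2, g))) = Add(-16, Mul(8, g)))
Function('C')(u, z) = 1
Function('A')(R, q) = Add(-10, Mul(-7, R))
Function('O')(h) = Pow(Add(-3, Mul(-7, h)), Rational(1, 2)) (Function('O')(h) = Pow(Add(Add(-10, Mul(-7, h)), 7), Rational(1, 2)) = Pow(Add(-3, Mul(-7, h)), Rational(1, 2)))
Pow(Add(-1349, Function('O')(Function('C')(11, Function('k')(4, -3)))), Rational(1, 2)) = Pow(Add(-1349, Pow(Add(-3, Mul(-7, 1)), Rational(1, 2))), Rational(1, 2)) = Pow(Add(-1349, Pow(Add(-3, -7), Rational(1, 2))), Rational(1, 2)) = Pow(Add(-1349, Pow(-10, Rational(1, 2))), Rational(1, 2)) = Pow(Add(-1349, Mul(I, Pow(10, Rational(1, 2)))), Rational(1, 2))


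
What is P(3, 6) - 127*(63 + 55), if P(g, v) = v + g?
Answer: -14977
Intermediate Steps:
P(g, v) = g + v
P(3, 6) - 127*(63 + 55) = (3 + 6) - 127*(63 + 55) = 9 - 127*118 = 9 - 14986 = -14977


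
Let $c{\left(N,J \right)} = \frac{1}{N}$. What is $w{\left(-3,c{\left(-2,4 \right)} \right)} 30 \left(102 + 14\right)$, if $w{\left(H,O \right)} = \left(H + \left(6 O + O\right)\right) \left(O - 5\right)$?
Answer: $124410$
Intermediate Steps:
$w{\left(H,O \right)} = \left(-5 + O\right) \left(H + 7 O\right)$ ($w{\left(H,O \right)} = \left(H + 7 O\right) \left(-5 + O\right) = \left(-5 + O\right) \left(H + 7 O\right)$)
$w{\left(-3,c{\left(-2,4 \right)} \right)} 30 \left(102 + 14\right) = \left(- \frac{35}{-2} - -15 + 7 \left(\frac{1}{-2}\right)^{2} - \frac{3}{-2}\right) 30 \left(102 + 14\right) = \left(\left(-35\right) \left(- \frac{1}{2}\right) + 15 + 7 \left(- \frac{1}{2}\right)^{2} - - \frac{3}{2}\right) 30 \cdot 116 = \left(\frac{35}{2} + 15 + 7 \cdot \frac{1}{4} + \frac{3}{2}\right) 30 \cdot 116 = \left(\frac{35}{2} + 15 + \frac{7}{4} + \frac{3}{2}\right) 30 \cdot 116 = \frac{143}{4} \cdot 30 \cdot 116 = \frac{2145}{2} \cdot 116 = 124410$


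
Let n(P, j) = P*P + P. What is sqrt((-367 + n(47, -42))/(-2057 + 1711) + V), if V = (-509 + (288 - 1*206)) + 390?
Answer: I*sqrt(5083086)/346 ≈ 6.5161*I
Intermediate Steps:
n(P, j) = P + P**2 (n(P, j) = P**2 + P = P + P**2)
V = -37 (V = (-509 + (288 - 206)) + 390 = (-509 + 82) + 390 = -427 + 390 = -37)
sqrt((-367 + n(47, -42))/(-2057 + 1711) + V) = sqrt((-367 + 47*(1 + 47))/(-2057 + 1711) - 37) = sqrt((-367 + 47*48)/(-346) - 37) = sqrt((-367 + 2256)*(-1/346) - 37) = sqrt(1889*(-1/346) - 37) = sqrt(-1889/346 - 37) = sqrt(-14691/346) = I*sqrt(5083086)/346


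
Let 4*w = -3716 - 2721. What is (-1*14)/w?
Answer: 56/6437 ≈ 0.0086997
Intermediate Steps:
w = -6437/4 (w = (-3716 - 2721)/4 = (¼)*(-6437) = -6437/4 ≈ -1609.3)
(-1*14)/w = (-1*14)/(-6437/4) = -14*(-4/6437) = 56/6437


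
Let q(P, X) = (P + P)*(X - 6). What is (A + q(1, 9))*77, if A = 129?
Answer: 10395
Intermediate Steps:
q(P, X) = 2*P*(-6 + X) (q(P, X) = (2*P)*(-6 + X) = 2*P*(-6 + X))
(A + q(1, 9))*77 = (129 + 2*1*(-6 + 9))*77 = (129 + 2*1*3)*77 = (129 + 6)*77 = 135*77 = 10395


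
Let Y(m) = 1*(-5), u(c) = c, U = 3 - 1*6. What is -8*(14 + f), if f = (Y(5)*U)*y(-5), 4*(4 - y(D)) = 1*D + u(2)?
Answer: -682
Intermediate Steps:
U = -3 (U = 3 - 6 = -3)
Y(m) = -5
y(D) = 7/2 - D/4 (y(D) = 4 - (1*D + 2)/4 = 4 - (D + 2)/4 = 4 - (2 + D)/4 = 4 + (-½ - D/4) = 7/2 - D/4)
f = 285/4 (f = (-5*(-3))*(7/2 - ¼*(-5)) = 15*(7/2 + 5/4) = 15*(19/4) = 285/4 ≈ 71.250)
-8*(14 + f) = -8*(14 + 285/4) = -8*341/4 = -682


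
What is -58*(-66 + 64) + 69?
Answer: 185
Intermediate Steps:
-58*(-66 + 64) + 69 = -58*(-2) + 69 = 116 + 69 = 185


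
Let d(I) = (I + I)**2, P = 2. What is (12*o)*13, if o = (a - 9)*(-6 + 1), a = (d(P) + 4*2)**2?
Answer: -442260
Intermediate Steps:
d(I) = 4*I**2 (d(I) = (2*I)**2 = 4*I**2)
a = 576 (a = (4*2**2 + 4*2)**2 = (4*4 + 8)**2 = (16 + 8)**2 = 24**2 = 576)
o = -2835 (o = (576 - 9)*(-6 + 1) = 567*(-5) = -2835)
(12*o)*13 = (12*(-2835))*13 = -34020*13 = -442260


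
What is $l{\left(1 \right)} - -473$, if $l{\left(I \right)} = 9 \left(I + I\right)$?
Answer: $491$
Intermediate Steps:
$l{\left(I \right)} = 18 I$ ($l{\left(I \right)} = 9 \cdot 2 I = 18 I$)
$l{\left(1 \right)} - -473 = 18 \cdot 1 - -473 = 18 + 473 = 491$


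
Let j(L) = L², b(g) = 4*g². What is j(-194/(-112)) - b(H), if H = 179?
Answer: -401912895/3136 ≈ -1.2816e+5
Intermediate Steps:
j(-194/(-112)) - b(H) = (-194/(-112))² - 4*179² = (-194*(-1/112))² - 4*32041 = (97/56)² - 1*128164 = 9409/3136 - 128164 = -401912895/3136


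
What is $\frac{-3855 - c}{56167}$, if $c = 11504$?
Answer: $- \frac{15359}{56167} \approx -0.27345$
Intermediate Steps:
$\frac{-3855 - c}{56167} = \frac{-3855 - 11504}{56167} = \left(-3855 - 11504\right) \frac{1}{56167} = \left(-15359\right) \frac{1}{56167} = - \frac{15359}{56167}$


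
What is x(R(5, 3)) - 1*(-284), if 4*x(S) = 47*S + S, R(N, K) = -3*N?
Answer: 104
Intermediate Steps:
x(S) = 12*S (x(S) = (47*S + S)/4 = (48*S)/4 = 12*S)
x(R(5, 3)) - 1*(-284) = 12*(-3*5) - 1*(-284) = 12*(-15) + 284 = -180 + 284 = 104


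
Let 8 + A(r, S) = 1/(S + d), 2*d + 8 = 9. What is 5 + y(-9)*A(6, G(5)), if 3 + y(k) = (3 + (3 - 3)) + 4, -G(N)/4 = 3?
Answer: -629/23 ≈ -27.348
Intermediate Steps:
G(N) = -12 (G(N) = -4*3 = -12)
d = ½ (d = -4 + (½)*9 = -4 + 9/2 = ½ ≈ 0.50000)
A(r, S) = -8 + 1/(½ + S) (A(r, S) = -8 + 1/(S + ½) = -8 + 1/(½ + S))
y(k) = 4 (y(k) = -3 + ((3 + (3 - 3)) + 4) = -3 + ((3 + 0) + 4) = -3 + (3 + 4) = -3 + 7 = 4)
5 + y(-9)*A(6, G(5)) = 5 + 4*(2*(-3 - 8*(-12))/(1 + 2*(-12))) = 5 + 4*(2*(-3 + 96)/(1 - 24)) = 5 + 4*(2*93/(-23)) = 5 + 4*(2*(-1/23)*93) = 5 + 4*(-186/23) = 5 - 744/23 = -629/23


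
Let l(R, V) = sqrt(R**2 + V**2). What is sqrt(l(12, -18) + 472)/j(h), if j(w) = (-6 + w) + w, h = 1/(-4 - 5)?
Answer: -9*sqrt(472 + 6*sqrt(13))/56 ≈ -3.5707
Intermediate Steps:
h = -1/9 (h = 1/(-9) = -1/9 ≈ -0.11111)
j(w) = -6 + 2*w
sqrt(l(12, -18) + 472)/j(h) = sqrt(sqrt(12**2 + (-18)**2) + 472)/(-6 + 2*(-1/9)) = sqrt(sqrt(144 + 324) + 472)/(-6 - 2/9) = sqrt(sqrt(468) + 472)/(-56/9) = sqrt(6*sqrt(13) + 472)*(-9/56) = sqrt(472 + 6*sqrt(13))*(-9/56) = -9*sqrt(472 + 6*sqrt(13))/56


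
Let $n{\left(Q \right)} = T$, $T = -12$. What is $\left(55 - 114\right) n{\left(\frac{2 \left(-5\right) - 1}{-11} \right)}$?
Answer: $708$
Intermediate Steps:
$n{\left(Q \right)} = -12$
$\left(55 - 114\right) n{\left(\frac{2 \left(-5\right) - 1}{-11} \right)} = \left(55 - 114\right) \left(-12\right) = \left(-59\right) \left(-12\right) = 708$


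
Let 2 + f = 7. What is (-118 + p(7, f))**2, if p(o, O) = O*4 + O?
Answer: 8649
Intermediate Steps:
f = 5 (f = -2 + 7 = 5)
p(o, O) = 5*O (p(o, O) = 4*O + O = 5*O)
(-118 + p(7, f))**2 = (-118 + 5*5)**2 = (-118 + 25)**2 = (-93)**2 = 8649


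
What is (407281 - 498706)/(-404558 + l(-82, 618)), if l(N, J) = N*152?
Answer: 91425/417022 ≈ 0.21923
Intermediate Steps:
l(N, J) = 152*N
(407281 - 498706)/(-404558 + l(-82, 618)) = (407281 - 498706)/(-404558 + 152*(-82)) = -91425/(-404558 - 12464) = -91425/(-417022) = -91425*(-1/417022) = 91425/417022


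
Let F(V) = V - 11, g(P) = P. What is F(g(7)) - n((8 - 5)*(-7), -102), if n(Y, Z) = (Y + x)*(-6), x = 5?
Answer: -100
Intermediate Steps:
F(V) = -11 + V
n(Y, Z) = -30 - 6*Y (n(Y, Z) = (Y + 5)*(-6) = (5 + Y)*(-6) = -30 - 6*Y)
F(g(7)) - n((8 - 5)*(-7), -102) = (-11 + 7) - (-30 - 6*(8 - 5)*(-7)) = -4 - (-30 - 18*(-7)) = -4 - (-30 - 6*(-21)) = -4 - (-30 + 126) = -4 - 1*96 = -4 - 96 = -100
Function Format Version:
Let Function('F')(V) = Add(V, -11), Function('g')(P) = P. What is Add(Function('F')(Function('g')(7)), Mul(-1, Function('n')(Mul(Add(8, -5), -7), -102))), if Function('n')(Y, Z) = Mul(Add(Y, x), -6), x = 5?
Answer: -100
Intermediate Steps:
Function('F')(V) = Add(-11, V)
Function('n')(Y, Z) = Add(-30, Mul(-6, Y)) (Function('n')(Y, Z) = Mul(Add(Y, 5), -6) = Mul(Add(5, Y), -6) = Add(-30, Mul(-6, Y)))
Add(Function('F')(Function('g')(7)), Mul(-1, Function('n')(Mul(Add(8, -5), -7), -102))) = Add(Add(-11, 7), Mul(-1, Add(-30, Mul(-6, Mul(Add(8, -5), -7))))) = Add(-4, Mul(-1, Add(-30, Mul(-6, Mul(3, -7))))) = Add(-4, Mul(-1, Add(-30, Mul(-6, -21)))) = Add(-4, Mul(-1, Add(-30, 126))) = Add(-4, Mul(-1, 96)) = Add(-4, -96) = -100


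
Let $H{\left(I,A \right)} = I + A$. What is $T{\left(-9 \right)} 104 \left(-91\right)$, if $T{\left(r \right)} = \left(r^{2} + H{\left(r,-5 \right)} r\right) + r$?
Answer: $-1873872$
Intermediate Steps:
$H{\left(I,A \right)} = A + I$
$T{\left(r \right)} = r + r^{2} + r \left(-5 + r\right)$ ($T{\left(r \right)} = \left(r^{2} + \left(-5 + r\right) r\right) + r = \left(r^{2} + r \left(-5 + r\right)\right) + r = r + r^{2} + r \left(-5 + r\right)$)
$T{\left(-9 \right)} 104 \left(-91\right) = 2 \left(-9\right) \left(-2 - 9\right) 104 \left(-91\right) = 2 \left(-9\right) \left(-11\right) 104 \left(-91\right) = 198 \cdot 104 \left(-91\right) = 20592 \left(-91\right) = -1873872$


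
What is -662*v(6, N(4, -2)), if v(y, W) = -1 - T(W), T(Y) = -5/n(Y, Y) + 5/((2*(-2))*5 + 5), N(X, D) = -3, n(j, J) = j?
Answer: 4634/3 ≈ 1544.7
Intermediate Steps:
T(Y) = -⅓ - 5/Y (T(Y) = -5/Y + 5/((2*(-2))*5 + 5) = -5/Y + 5/(-4*5 + 5) = -5/Y + 5/(-20 + 5) = -5/Y + 5/(-15) = -5/Y + 5*(-1/15) = -5/Y - ⅓ = -⅓ - 5/Y)
v(y, W) = -1 - (-15 - W)/(3*W)
-662*v(6, N(4, -2)) = -662*(-⅔ + 5/(-3)) = -662*(-⅔ + 5*(-⅓)) = -662*(-⅔ - 5/3) = -662*(-7/3) = 4634/3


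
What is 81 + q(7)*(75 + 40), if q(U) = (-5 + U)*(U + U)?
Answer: 3301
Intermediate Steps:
q(U) = 2*U*(-5 + U) (q(U) = (-5 + U)*(2*U) = 2*U*(-5 + U))
81 + q(7)*(75 + 40) = 81 + (2*7*(-5 + 7))*(75 + 40) = 81 + (2*7*2)*115 = 81 + 28*115 = 81 + 3220 = 3301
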